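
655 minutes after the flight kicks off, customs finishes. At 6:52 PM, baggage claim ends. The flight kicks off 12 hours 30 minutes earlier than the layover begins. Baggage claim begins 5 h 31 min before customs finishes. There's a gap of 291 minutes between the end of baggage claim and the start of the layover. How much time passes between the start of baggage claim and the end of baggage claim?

The layover starts at 6:52 PM + 291 min = 11:43 PM.
The flight starts at 11:43 PM − 750 min = 11:13 AM.
Customs ends at 11:13 AM + 655 min = 10:08 PM.
Baggage claim starts at 10:08 PM − 331 min = 4:37 PM.
From 4:37 PM to 6:52 PM is 2 h 15 min.

2 h 15 min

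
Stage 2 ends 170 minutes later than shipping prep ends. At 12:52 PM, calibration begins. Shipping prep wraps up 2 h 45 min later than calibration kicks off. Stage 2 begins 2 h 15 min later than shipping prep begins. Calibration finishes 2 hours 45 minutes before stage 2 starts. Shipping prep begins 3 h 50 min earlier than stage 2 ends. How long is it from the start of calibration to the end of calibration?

Shipping prep ends at 12:52 PM + 165 min = 3:37 PM.
Stage 2 ends at 3:37 PM + 170 min = 6:27 PM.
Shipping prep starts at 6:27 PM − 230 min = 2:37 PM.
Stage 2 starts at 2:37 PM + 135 min = 4:52 PM.
Calibration ends at 4:52 PM − 165 min = 2:07 PM.
From 12:52 PM to 2:07 PM is 75 minutes.

75 minutes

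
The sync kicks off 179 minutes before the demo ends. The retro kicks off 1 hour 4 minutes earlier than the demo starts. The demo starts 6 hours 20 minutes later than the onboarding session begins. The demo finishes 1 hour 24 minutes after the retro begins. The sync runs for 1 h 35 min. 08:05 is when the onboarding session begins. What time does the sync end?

13:21

The demo starts at 08:05 + 380 min = 14:25.
The retro starts at 14:25 − 64 min = 13:21.
The demo ends at 13:21 + 84 min = 14:45.
The sync starts at 14:45 − 179 min = 11:46.
The sync ends at 11:46 + 95 min = 13:21.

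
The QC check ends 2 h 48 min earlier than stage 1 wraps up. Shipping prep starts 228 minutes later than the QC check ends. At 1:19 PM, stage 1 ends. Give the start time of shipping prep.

The QC check ends at 1:19 PM − 168 min = 10:31 AM.
Shipping prep starts at 10:31 AM + 228 min = 2:19 PM.

2:19 PM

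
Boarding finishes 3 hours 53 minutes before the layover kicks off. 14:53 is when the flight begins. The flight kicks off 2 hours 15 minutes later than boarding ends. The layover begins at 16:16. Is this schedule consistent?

Boarding ends at 16:16 − 233 min = 12:23.
The flight starts at 12:23 + 135 min = 14:38.
But the flight is also said to start at 14:53 — a 15-minute conflict.

No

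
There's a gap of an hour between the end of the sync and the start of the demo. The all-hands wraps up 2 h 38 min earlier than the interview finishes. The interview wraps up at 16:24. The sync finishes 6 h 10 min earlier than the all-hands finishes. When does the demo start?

The all-hands ends at 16:24 − 158 min = 13:46.
The sync ends at 13:46 − 370 min = 07:36.
The demo starts at 07:36 + 60 min = 08:36.

08:36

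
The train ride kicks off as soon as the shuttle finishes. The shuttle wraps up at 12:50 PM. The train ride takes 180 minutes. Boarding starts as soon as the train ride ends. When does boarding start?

3:50 PM

The train ride starts at 12:50 PM.
The train ride ends at 12:50 PM + 180 min = 3:50 PM.
So boarding starts at 3:50 PM.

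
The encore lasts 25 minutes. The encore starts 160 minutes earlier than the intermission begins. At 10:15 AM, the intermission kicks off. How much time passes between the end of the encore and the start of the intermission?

135 minutes

The encore starts at 10:15 AM − 160 min = 7:35 AM.
The encore ends at 7:35 AM + 25 min = 8:00 AM.
From 8:00 AM to 10:15 AM is 135 minutes.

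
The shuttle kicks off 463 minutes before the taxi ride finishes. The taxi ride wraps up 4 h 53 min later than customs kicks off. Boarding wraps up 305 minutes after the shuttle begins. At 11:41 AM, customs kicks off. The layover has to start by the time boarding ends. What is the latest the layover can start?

The taxi ride ends at 11:41 AM + 293 min = 4:34 PM.
The shuttle starts at 4:34 PM − 463 min = 8:51 AM.
Boarding ends at 8:51 AM + 305 min = 1:56 PM.
The layover is bounded by boarding, so the latest it can start is 1:56 PM.

1:56 PM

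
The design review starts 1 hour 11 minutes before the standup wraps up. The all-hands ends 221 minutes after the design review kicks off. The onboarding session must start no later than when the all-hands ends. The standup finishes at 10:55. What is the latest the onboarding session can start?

13:25

The design review starts at 10:55 − 71 min = 09:44.
The all-hands ends at 09:44 + 221 min = 13:25.
The onboarding session is bounded by the all-hands, so the latest it can start is 13:25.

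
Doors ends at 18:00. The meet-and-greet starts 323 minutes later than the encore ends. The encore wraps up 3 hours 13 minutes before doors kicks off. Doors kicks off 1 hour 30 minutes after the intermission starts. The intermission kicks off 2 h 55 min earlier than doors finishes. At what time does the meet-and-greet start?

18:45

The intermission starts at 18:00 − 175 min = 15:05.
Doors starts at 15:05 + 90 min = 16:35.
The encore ends at 16:35 − 193 min = 13:22.
The meet-and-greet starts at 13:22 + 323 min = 18:45.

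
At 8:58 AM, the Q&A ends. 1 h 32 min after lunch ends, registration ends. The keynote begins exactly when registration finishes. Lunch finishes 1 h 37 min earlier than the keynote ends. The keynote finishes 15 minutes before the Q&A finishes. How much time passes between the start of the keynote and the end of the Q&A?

20 minutes

The keynote ends at 8:58 AM − 15 min = 8:43 AM.
Lunch ends at 8:43 AM − 97 min = 7:06 AM.
Registration ends at 7:06 AM + 92 min = 8:38 AM.
So the keynote starts at 8:38 AM.
From 8:38 AM to 8:58 AM is 20 minutes.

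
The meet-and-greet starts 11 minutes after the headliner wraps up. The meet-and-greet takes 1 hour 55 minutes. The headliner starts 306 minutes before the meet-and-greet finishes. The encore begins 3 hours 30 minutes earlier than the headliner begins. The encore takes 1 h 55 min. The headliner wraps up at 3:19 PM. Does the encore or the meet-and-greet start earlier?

the encore

The meet-and-greet starts at 3:19 PM + 11 min = 3:30 PM.
The meet-and-greet ends at 3:30 PM + 115 min = 5:25 PM.
The headliner starts at 5:25 PM − 306 min = 12:19 PM.
The encore starts at 12:19 PM − 210 min = 8:49 AM.
The encore starts at 8:49 AM and the meet-and-greet starts at 3:30 PM, so the encore is first.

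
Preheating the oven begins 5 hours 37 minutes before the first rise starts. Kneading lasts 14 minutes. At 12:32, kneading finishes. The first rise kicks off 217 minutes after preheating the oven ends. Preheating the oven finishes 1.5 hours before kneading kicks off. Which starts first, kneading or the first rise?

Kneading starts at 12:32 − 14 min = 12:18.
Preheating the oven ends at 12:18 − 90 min = 10:48.
The first rise starts at 10:48 + 217 min = 14:25.
Kneading starts at 12:18 and the first rise starts at 14:25, so kneading is first.

kneading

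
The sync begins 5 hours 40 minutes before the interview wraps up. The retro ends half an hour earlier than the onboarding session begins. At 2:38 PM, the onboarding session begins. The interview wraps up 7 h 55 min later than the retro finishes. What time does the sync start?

The retro ends at 2:38 PM − 30 min = 2:08 PM.
The interview ends at 2:08 PM + 475 min = 10:03 PM.
The sync starts at 10:03 PM − 340 min = 4:23 PM.

4:23 PM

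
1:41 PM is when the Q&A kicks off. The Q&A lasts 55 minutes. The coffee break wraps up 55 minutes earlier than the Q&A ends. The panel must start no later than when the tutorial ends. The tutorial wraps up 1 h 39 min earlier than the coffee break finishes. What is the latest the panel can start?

The Q&A ends at 1:41 PM + 55 min = 2:36 PM.
The coffee break ends at 2:36 PM − 55 min = 1:41 PM.
The tutorial ends at 1:41 PM − 99 min = 12:02 PM.
The panel is bounded by the tutorial, so the latest it can start is 12:02 PM.

12:02 PM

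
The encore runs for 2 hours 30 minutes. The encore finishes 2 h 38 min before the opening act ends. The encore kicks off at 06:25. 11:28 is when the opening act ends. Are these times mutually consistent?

No

The encore ends at 11:28 − 158 min = 08:50.
The encore starts at 08:50 − 150 min = 06:20.
But the encore is also said to start at 06:25 — a 5-minute conflict.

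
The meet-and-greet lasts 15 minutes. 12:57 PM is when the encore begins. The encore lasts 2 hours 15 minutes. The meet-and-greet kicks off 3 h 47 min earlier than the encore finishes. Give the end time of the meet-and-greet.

The encore ends at 12:57 PM + 135 min = 3:12 PM.
The meet-and-greet starts at 3:12 PM − 227 min = 11:25 AM.
The meet-and-greet ends at 11:25 AM + 15 min = 11:40 AM.

11:40 AM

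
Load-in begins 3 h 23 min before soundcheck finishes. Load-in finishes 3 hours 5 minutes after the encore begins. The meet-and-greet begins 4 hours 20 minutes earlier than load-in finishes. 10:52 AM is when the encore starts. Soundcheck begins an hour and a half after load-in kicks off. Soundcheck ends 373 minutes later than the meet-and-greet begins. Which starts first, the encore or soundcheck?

the encore

Load-in ends at 10:52 AM + 185 min = 1:57 PM.
The meet-and-greet starts at 1:57 PM − 260 min = 9:37 AM.
Soundcheck ends at 9:37 AM + 373 min = 3:50 PM.
Load-in starts at 3:50 PM − 203 min = 12:27 PM.
Soundcheck starts at 12:27 PM + 90 min = 1:57 PM.
The encore starts at 10:52 AM and soundcheck starts at 1:57 PM, so the encore is first.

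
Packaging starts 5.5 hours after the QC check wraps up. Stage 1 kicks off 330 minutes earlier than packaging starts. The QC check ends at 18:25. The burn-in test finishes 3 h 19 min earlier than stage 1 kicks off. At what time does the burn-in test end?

15:06

Packaging starts at 18:25 + 330 min = 23:55.
Stage 1 starts at 23:55 − 330 min = 18:25.
The burn-in test ends at 18:25 − 199 min = 15:06.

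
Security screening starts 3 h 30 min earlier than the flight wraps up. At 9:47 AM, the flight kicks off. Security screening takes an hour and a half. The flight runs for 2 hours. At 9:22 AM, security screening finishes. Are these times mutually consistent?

No

The flight ends at 9:47 AM + 120 min = 11:47 AM.
Security screening starts at 11:47 AM − 210 min = 8:17 AM.
Security screening ends at 8:17 AM + 90 min = 9:47 AM.
But security screening is also said to end at 9:22 AM — a 25-minute conflict.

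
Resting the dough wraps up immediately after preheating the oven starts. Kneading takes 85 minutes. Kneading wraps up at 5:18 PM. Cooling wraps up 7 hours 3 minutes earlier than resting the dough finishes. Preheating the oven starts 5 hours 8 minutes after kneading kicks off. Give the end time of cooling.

1:58 PM

Kneading starts at 5:18 PM − 85 min = 3:53 PM.
Preheating the oven starts at 3:53 PM + 308 min = 9:01 PM.
So resting the dough ends at 9:01 PM.
Cooling ends at 9:01 PM − 423 min = 1:58 PM.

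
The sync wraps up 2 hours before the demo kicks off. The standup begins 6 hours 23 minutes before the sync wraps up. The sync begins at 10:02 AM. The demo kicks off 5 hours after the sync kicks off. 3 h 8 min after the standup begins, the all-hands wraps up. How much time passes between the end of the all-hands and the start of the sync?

The demo starts at 10:02 AM + 300 min = 3:02 PM.
The sync ends at 3:02 PM − 120 min = 1:02 PM.
The standup starts at 1:02 PM − 383 min = 6:39 AM.
The all-hands ends at 6:39 AM + 188 min = 9:47 AM.
From 9:47 AM to 10:02 AM is 15 minutes.

15 minutes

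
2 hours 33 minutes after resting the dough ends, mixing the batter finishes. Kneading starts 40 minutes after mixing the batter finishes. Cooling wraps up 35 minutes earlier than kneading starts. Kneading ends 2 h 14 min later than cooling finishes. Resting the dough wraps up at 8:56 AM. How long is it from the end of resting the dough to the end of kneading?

4 h 52 min

Mixing the batter ends at 8:56 AM + 153 min = 11:29 AM.
Kneading starts at 11:29 AM + 40 min = 12:09 PM.
Cooling ends at 12:09 PM − 35 min = 11:34 AM.
Kneading ends at 11:34 AM + 134 min = 1:48 PM.
From 8:56 AM to 1:48 PM is 4 h 52 min.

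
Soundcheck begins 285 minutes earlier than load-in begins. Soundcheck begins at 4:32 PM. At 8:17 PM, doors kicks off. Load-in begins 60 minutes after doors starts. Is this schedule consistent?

Load-in starts at 8:17 PM + 60 min = 9:17 PM.
Soundcheck starts at 9:17 PM − 285 min = 4:32 PM.
That matches the stated 4:32 PM, so the schedule is consistent.

Yes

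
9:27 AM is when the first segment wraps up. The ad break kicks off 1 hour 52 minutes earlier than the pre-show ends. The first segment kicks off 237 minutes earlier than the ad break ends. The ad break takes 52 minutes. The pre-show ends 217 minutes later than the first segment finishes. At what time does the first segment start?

8:07 AM

The pre-show ends at 9:27 AM + 217 min = 1:04 PM.
The ad break starts at 1:04 PM − 112 min = 11:12 AM.
The ad break ends at 11:12 AM + 52 min = 12:04 PM.
The first segment starts at 12:04 PM − 237 min = 8:07 AM.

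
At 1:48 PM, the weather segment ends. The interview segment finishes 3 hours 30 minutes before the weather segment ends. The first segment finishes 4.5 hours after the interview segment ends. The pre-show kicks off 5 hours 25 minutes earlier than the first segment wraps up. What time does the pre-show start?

9:23 AM

The interview segment ends at 1:48 PM − 210 min = 10:18 AM.
The first segment ends at 10:18 AM + 270 min = 2:48 PM.
The pre-show starts at 2:48 PM − 325 min = 9:23 AM.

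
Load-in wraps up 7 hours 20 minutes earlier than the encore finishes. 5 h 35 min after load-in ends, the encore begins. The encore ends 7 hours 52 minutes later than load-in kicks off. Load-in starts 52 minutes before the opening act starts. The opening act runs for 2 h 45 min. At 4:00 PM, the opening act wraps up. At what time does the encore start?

The opening act starts at 4:00 PM − 165 min = 1:15 PM.
Load-in starts at 1:15 PM − 52 min = 12:23 PM.
The encore ends at 12:23 PM + 472 min = 8:15 PM.
Load-in ends at 8:15 PM − 440 min = 12:55 PM.
The encore starts at 12:55 PM + 335 min = 6:30 PM.

6:30 PM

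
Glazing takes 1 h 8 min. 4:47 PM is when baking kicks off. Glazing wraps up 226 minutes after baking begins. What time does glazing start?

Glazing ends at 4:47 PM + 226 min = 8:33 PM.
Glazing starts at 8:33 PM − 68 min = 7:25 PM.

7:25 PM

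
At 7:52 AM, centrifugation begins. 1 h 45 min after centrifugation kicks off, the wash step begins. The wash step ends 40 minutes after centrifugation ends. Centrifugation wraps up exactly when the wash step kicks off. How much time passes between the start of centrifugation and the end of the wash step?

The wash step starts at 7:52 AM + 105 min = 9:37 AM.
So centrifugation ends at 9:37 AM.
The wash step ends at 9:37 AM + 40 min = 10:17 AM.
From 7:52 AM to 10:17 AM is 145 minutes.

145 minutes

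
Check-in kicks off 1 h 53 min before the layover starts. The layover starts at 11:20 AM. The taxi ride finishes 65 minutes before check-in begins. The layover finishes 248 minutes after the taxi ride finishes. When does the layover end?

12:30 PM

Check-in starts at 11:20 AM − 113 min = 9:27 AM.
The taxi ride ends at 9:27 AM − 65 min = 8:22 AM.
The layover ends at 8:22 AM + 248 min = 12:30 PM.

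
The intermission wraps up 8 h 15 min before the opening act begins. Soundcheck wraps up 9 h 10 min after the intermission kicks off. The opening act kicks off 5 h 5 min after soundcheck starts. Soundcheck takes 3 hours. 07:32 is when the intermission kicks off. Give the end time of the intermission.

Soundcheck ends at 07:32 + 550 min = 16:42.
Soundcheck starts at 16:42 − 180 min = 13:42.
The opening act starts at 13:42 + 305 min = 18:47.
The intermission ends at 18:47 − 495 min = 10:32.

10:32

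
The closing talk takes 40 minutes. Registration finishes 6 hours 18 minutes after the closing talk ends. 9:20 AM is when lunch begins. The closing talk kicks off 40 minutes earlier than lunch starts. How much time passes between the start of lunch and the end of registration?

378 minutes

The closing talk starts at 9:20 AM − 40 min = 8:40 AM.
The closing talk ends at 8:40 AM + 40 min = 9:20 AM.
Registration ends at 9:20 AM + 378 min = 3:38 PM.
From 9:20 AM to 3:38 PM is 378 minutes.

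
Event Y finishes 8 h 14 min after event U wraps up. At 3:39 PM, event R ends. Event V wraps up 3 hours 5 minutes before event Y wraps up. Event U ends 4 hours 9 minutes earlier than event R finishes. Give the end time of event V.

4:39 PM

Event U ends at 3:39 PM − 249 min = 11:30 AM.
Event Y ends at 11:30 AM + 494 min = 7:44 PM.
Event V ends at 7:44 PM − 185 min = 4:39 PM.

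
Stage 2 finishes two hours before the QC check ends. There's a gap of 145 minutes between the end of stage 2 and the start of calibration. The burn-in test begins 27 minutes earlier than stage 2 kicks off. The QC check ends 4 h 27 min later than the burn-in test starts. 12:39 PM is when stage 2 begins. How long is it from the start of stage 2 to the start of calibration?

The burn-in test starts at 12:39 PM − 27 min = 12:12 PM.
The QC check ends at 12:12 PM + 267 min = 4:39 PM.
Stage 2 ends at 4:39 PM − 120 min = 2:39 PM.
Calibration starts at 2:39 PM + 145 min = 5:04 PM.
From 12:39 PM to 5:04 PM is 4 hours 25 minutes.

4 hours 25 minutes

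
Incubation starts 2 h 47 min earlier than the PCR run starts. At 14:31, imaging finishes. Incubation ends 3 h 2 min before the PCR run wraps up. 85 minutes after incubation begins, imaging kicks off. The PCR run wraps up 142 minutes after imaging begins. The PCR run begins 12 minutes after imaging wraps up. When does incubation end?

12:41

The PCR run starts at 14:31 + 12 min = 14:43.
Incubation starts at 14:43 − 167 min = 11:56.
Imaging starts at 11:56 + 85 min = 13:21.
The PCR run ends at 13:21 + 142 min = 15:43.
Incubation ends at 15:43 − 182 min = 12:41.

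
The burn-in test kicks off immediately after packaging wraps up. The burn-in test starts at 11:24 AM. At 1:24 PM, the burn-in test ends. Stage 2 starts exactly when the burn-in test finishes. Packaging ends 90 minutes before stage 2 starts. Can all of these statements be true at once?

Stage 2 starts at 1:24 PM.
Packaging ends at 1:24 PM − 90 min = 11:54 AM.
So the burn-in test starts at 11:54 AM.
But the burn-in test is also said to start at 11:24 AM — a 30-minute conflict.

No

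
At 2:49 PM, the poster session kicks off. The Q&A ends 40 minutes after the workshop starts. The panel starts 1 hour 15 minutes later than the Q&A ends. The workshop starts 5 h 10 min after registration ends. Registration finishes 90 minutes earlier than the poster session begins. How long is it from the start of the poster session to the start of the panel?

335 minutes

Registration ends at 2:49 PM − 90 min = 1:19 PM.
The workshop starts at 1:19 PM + 310 min = 6:29 PM.
The Q&A ends at 6:29 PM + 40 min = 7:09 PM.
The panel starts at 7:09 PM + 75 min = 8:24 PM.
From 2:49 PM to 8:24 PM is 335 minutes.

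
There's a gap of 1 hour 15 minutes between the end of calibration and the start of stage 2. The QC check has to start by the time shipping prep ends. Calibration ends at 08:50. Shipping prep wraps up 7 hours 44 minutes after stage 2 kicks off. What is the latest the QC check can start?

17:49

Stage 2 starts at 08:50 + 75 min = 10:05.
Shipping prep ends at 10:05 + 464 min = 17:49.
The QC check is bounded by shipping prep, so the latest it can start is 17:49.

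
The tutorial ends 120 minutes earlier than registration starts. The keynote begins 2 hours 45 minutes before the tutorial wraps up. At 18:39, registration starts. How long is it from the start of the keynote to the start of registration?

4 hours 45 minutes

The tutorial ends at 18:39 − 120 min = 16:39.
The keynote starts at 16:39 − 165 min = 13:54.
From 13:54 to 18:39 is 4 hours 45 minutes.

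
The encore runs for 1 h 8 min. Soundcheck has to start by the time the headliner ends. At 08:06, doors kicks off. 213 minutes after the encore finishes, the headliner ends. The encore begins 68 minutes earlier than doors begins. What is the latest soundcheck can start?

The encore starts at 08:06 − 68 min = 06:58.
The encore ends at 06:58 + 68 min = 08:06.
The headliner ends at 08:06 + 213 min = 11:39.
Soundcheck is bounded by the headliner, so the latest it can start is 11:39.

11:39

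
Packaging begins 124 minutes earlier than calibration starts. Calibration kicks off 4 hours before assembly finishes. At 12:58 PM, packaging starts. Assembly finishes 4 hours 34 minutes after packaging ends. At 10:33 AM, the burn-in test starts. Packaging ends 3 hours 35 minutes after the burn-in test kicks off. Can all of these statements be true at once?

No

Packaging ends at 10:33 AM + 215 min = 2:08 PM.
Assembly ends at 2:08 PM + 274 min = 6:42 PM.
Calibration starts at 6:42 PM − 240 min = 2:42 PM.
Packaging starts at 2:42 PM − 124 min = 12:38 PM.
But packaging is also said to start at 12:58 PM — a 20-minute conflict.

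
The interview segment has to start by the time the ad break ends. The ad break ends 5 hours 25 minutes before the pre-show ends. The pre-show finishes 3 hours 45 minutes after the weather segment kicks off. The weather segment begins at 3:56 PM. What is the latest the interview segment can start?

2:16 PM

The pre-show ends at 3:56 PM + 225 min = 7:41 PM.
The ad break ends at 7:41 PM − 325 min = 2:16 PM.
The interview segment is bounded by the ad break, so the latest it can start is 2:16 PM.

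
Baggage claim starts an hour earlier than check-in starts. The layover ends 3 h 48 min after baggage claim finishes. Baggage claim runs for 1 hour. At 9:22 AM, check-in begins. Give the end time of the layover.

1:10 PM

Baggage claim starts at 9:22 AM − 60 min = 8:22 AM.
Baggage claim ends at 8:22 AM + 60 min = 9:22 AM.
The layover ends at 9:22 AM + 228 min = 1:10 PM.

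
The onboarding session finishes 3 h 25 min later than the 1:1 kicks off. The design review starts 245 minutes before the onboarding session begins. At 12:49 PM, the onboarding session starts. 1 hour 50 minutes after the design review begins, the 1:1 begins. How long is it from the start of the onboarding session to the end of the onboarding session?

1 hour 10 minutes

The design review starts at 12:49 PM − 245 min = 8:44 AM.
The 1:1 starts at 8:44 AM + 110 min = 10:34 AM.
The onboarding session ends at 10:34 AM + 205 min = 1:59 PM.
From 12:49 PM to 1:59 PM is 1 hour 10 minutes.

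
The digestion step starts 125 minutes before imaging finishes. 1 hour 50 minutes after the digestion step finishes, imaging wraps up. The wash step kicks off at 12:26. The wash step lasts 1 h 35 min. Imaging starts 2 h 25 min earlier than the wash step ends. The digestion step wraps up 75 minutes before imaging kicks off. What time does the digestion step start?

The wash step ends at 12:26 + 95 min = 14:01.
Imaging starts at 14:01 − 145 min = 11:36.
The digestion step ends at 11:36 − 75 min = 10:21.
Imaging ends at 10:21 + 110 min = 12:11.
The digestion step starts at 12:11 − 125 min = 10:06.

10:06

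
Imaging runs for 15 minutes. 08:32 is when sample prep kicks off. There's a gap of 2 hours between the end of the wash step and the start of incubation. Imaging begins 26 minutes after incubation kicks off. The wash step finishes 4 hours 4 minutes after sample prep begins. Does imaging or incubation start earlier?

incubation

The wash step ends at 08:32 + 244 min = 12:36.
Incubation starts at 12:36 + 120 min = 14:36.
Imaging starts at 14:36 + 26 min = 15:02.
Imaging starts at 15:02 and incubation starts at 14:36, so incubation is first.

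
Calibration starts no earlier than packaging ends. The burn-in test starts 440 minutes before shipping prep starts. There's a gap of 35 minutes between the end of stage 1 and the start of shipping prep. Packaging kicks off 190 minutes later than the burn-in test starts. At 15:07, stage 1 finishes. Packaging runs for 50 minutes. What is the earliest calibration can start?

Shipping prep starts at 15:07 + 35 min = 15:42.
The burn-in test starts at 15:42 − 440 min = 08:22.
Packaging starts at 08:22 + 190 min = 11:32.
Packaging ends at 11:32 + 50 min = 12:22.
Calibration is bounded by packaging, so the earliest it can start is 12:22.

12:22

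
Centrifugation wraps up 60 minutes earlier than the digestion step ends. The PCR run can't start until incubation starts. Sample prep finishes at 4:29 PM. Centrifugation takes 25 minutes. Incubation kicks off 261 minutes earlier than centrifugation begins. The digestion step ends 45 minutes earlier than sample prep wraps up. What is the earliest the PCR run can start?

9:58 AM

The digestion step ends at 4:29 PM − 45 min = 3:44 PM.
Centrifugation ends at 3:44 PM − 60 min = 2:44 PM.
Centrifugation starts at 2:44 PM − 25 min = 2:19 PM.
Incubation starts at 2:19 PM − 261 min = 9:58 AM.
The PCR run is bounded by incubation, so the earliest it can start is 9:58 AM.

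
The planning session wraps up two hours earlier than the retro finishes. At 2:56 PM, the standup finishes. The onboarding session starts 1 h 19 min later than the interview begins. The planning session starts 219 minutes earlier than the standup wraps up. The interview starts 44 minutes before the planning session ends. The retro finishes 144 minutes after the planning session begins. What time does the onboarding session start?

The planning session starts at 2:56 PM − 219 min = 11:17 AM.
The retro ends at 11:17 AM + 144 min = 1:41 PM.
The planning session ends at 1:41 PM − 120 min = 11:41 AM.
The interview starts at 11:41 AM − 44 min = 10:57 AM.
The onboarding session starts at 10:57 AM + 79 min = 12:16 PM.

12:16 PM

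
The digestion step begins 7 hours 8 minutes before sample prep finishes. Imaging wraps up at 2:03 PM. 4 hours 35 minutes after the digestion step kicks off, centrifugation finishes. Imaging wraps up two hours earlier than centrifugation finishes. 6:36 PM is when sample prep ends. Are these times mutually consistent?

The digestion step starts at 6:36 PM − 428 min = 11:28 AM.
Centrifugation ends at 11:28 AM + 275 min = 4:03 PM.
Imaging ends at 4:03 PM − 120 min = 2:03 PM.
That matches the stated 2:03 PM, so the schedule is consistent.

Yes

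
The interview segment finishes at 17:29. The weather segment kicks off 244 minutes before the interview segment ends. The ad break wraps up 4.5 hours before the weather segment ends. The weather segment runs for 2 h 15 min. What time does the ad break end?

The weather segment starts at 17:29 − 244 min = 13:25.
The weather segment ends at 13:25 + 135 min = 15:40.
The ad break ends at 15:40 − 270 min = 11:10.

11:10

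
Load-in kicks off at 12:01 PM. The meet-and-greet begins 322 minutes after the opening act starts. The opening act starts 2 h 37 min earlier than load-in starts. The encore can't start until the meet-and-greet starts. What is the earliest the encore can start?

The opening act starts at 12:01 PM − 157 min = 9:24 AM.
The meet-and-greet starts at 9:24 AM + 322 min = 2:46 PM.
The encore is bounded by the meet-and-greet, so the earliest it can start is 2:46 PM.

2:46 PM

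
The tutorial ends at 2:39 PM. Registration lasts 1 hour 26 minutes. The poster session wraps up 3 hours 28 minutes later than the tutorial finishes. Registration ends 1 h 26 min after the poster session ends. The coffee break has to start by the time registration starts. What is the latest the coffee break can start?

The poster session ends at 2:39 PM + 208 min = 6:07 PM.
Registration ends at 6:07 PM + 86 min = 7:33 PM.
Registration starts at 7:33 PM − 86 min = 6:07 PM.
The coffee break is bounded by registration, so the latest it can start is 6:07 PM.

6:07 PM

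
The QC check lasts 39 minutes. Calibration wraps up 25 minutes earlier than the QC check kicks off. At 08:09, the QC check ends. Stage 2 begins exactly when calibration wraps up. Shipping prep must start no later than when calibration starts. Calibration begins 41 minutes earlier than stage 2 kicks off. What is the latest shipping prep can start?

The QC check starts at 08:09 − 39 min = 07:30.
Calibration ends at 07:30 − 25 min = 07:05.
So stage 2 starts at 07:05.
Calibration starts at 07:05 − 41 min = 06:24.
Shipping prep is bounded by calibration, so the latest it can start is 06:24.

06:24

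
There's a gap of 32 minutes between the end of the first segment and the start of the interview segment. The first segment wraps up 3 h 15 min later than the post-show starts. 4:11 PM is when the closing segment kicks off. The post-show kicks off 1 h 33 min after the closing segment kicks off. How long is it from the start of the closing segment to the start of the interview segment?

The post-show starts at 4:11 PM + 93 min = 5:44 PM.
The first segment ends at 5:44 PM + 195 min = 8:59 PM.
The interview segment starts at 8:59 PM + 32 min = 9:31 PM.
From 4:11 PM to 9:31 PM is 5 hours 20 minutes.

5 hours 20 minutes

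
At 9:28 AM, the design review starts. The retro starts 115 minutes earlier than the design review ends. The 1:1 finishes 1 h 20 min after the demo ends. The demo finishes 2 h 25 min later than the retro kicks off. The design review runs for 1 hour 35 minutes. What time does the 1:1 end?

The design review ends at 9:28 AM + 95 min = 11:03 AM.
The retro starts at 11:03 AM − 115 min = 9:08 AM.
The demo ends at 9:08 AM + 145 min = 11:33 AM.
The 1:1 ends at 11:33 AM + 80 min = 12:53 PM.

12:53 PM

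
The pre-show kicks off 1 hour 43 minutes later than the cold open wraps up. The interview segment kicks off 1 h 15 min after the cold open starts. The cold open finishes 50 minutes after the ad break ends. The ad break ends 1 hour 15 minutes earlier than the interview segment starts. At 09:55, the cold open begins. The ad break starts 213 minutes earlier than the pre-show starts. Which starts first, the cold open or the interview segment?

The interview segment starts at 09:55 + 75 min = 11:10.
The cold open starts at 09:55 and the interview segment starts at 11:10, so the cold open is first.

the cold open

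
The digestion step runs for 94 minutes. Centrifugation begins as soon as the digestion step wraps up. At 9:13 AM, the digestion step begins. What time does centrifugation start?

The digestion step ends at 9:13 AM + 94 min = 10:47 AM.
So centrifugation starts at 10:47 AM.

10:47 AM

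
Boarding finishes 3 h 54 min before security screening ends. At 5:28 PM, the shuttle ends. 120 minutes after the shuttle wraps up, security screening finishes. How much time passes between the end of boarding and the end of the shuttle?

Security screening ends at 5:28 PM + 120 min = 7:28 PM.
Boarding ends at 7:28 PM − 234 min = 3:34 PM.
From 3:34 PM to 5:28 PM is 1 hour 54 minutes.

1 hour 54 minutes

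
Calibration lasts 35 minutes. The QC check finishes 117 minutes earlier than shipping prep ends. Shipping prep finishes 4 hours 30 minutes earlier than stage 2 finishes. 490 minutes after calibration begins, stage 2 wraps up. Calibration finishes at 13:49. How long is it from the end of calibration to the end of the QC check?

Calibration starts at 13:49 − 35 min = 13:14.
Stage 2 ends at 13:14 + 490 min = 21:24.
Shipping prep ends at 21:24 − 270 min = 16:54.
The QC check ends at 16:54 − 117 min = 14:57.
From 13:49 to 14:57 is 1 hour 8 minutes.

1 hour 8 minutes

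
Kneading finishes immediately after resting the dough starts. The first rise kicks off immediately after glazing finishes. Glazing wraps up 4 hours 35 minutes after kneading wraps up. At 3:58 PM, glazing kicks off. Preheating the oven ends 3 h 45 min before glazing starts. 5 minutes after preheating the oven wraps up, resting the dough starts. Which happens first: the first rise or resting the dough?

Preheating the oven ends at 3:58 PM − 225 min = 12:13 PM.
Resting the dough starts at 12:13 PM + 5 min = 12:18 PM.
So kneading ends at 12:18 PM.
Glazing ends at 12:18 PM + 275 min = 4:53 PM.
So the first rise starts at 4:53 PM.
The first rise starts at 4:53 PM and resting the dough starts at 12:18 PM, so resting the dough is first.

resting the dough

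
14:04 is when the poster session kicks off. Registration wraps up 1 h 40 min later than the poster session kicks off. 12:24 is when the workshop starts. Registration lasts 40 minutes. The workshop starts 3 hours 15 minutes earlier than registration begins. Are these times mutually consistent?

No

Registration ends at 14:04 + 100 min = 15:44.
Registration starts at 15:44 − 40 min = 15:04.
The workshop starts at 15:04 − 195 min = 11:49.
But the workshop is also said to start at 12:24 — a 35-minute conflict.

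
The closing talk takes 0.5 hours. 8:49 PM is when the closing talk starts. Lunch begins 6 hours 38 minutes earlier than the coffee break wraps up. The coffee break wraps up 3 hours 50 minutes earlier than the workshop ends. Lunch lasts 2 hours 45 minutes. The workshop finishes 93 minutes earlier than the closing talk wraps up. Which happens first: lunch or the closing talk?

lunch

The closing talk ends at 8:49 PM + 30 min = 9:19 PM.
The workshop ends at 9:19 PM − 93 min = 7:46 PM.
The coffee break ends at 7:46 PM − 230 min = 3:56 PM.
Lunch starts at 3:56 PM − 398 min = 9:18 AM.
Lunch starts at 9:18 AM and the closing talk starts at 8:49 PM, so lunch is first.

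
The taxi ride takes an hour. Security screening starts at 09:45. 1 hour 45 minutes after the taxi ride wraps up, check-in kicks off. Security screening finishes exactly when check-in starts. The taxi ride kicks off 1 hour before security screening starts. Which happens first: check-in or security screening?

security screening

The taxi ride starts at 09:45 − 60 min = 08:45.
The taxi ride ends at 08:45 + 60 min = 09:45.
Check-in starts at 09:45 + 105 min = 11:30.
Check-in starts at 11:30 and security screening starts at 09:45, so security screening is first.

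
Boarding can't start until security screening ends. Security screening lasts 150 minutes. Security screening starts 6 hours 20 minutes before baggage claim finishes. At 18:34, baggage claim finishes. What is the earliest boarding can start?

14:44

Security screening starts at 18:34 − 380 min = 12:14.
Security screening ends at 12:14 + 150 min = 14:44.
Boarding is bounded by security screening, so the earliest it can start is 14:44.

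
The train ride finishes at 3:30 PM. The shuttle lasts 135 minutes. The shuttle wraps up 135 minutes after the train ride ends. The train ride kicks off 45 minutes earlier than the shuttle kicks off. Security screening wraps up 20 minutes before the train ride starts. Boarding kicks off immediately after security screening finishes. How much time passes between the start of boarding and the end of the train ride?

1 h 5 min

The shuttle ends at 3:30 PM + 135 min = 5:45 PM.
The shuttle starts at 5:45 PM − 135 min = 3:30 PM.
The train ride starts at 3:30 PM − 45 min = 2:45 PM.
Security screening ends at 2:45 PM − 20 min = 2:25 PM.
So boarding starts at 2:25 PM.
From 2:25 PM to 3:30 PM is 1 h 5 min.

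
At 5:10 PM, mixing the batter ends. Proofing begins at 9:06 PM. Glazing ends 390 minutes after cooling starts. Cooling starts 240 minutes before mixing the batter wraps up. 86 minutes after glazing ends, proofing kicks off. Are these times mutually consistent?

Cooling starts at 5:10 PM − 240 min = 1:10 PM.
Glazing ends at 1:10 PM + 390 min = 7:40 PM.
Proofing starts at 7:40 PM + 86 min = 9:06 PM.
That matches the stated 9:06 PM, so the schedule is consistent.

Yes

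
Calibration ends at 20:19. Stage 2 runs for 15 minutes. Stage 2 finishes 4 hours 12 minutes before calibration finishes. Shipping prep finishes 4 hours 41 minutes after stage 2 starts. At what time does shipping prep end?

20:33

Stage 2 ends at 20:19 − 252 min = 16:07.
Stage 2 starts at 16:07 − 15 min = 15:52.
Shipping prep ends at 15:52 + 281 min = 20:33.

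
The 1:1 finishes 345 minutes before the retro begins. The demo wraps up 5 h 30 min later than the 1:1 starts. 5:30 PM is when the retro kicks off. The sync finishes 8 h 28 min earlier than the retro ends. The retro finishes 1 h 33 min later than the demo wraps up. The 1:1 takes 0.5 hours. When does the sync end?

The 1:1 ends at 5:30 PM − 345 min = 11:45 AM.
The 1:1 starts at 11:45 AM − 30 min = 11:15 AM.
The demo ends at 11:15 AM + 330 min = 4:45 PM.
The retro ends at 4:45 PM + 93 min = 6:18 PM.
The sync ends at 6:18 PM − 508 min = 9:50 AM.

9:50 AM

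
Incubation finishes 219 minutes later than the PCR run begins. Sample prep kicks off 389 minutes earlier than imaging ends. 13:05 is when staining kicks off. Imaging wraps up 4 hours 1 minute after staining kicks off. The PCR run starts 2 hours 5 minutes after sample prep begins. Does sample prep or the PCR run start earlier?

sample prep

Imaging ends at 13:05 + 241 min = 17:06.
Sample prep starts at 17:06 − 389 min = 10:37.
The PCR run starts at 10:37 + 125 min = 12:42.
Sample prep starts at 10:37 and the PCR run starts at 12:42, so sample prep is first.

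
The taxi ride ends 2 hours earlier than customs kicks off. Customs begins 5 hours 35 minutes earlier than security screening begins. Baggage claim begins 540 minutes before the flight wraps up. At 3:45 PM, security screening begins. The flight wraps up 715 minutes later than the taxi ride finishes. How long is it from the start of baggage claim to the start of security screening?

Customs starts at 3:45 PM − 335 min = 10:10 AM.
The taxi ride ends at 10:10 AM − 120 min = 8:10 AM.
The flight ends at 8:10 AM + 715 min = 8:05 PM.
Baggage claim starts at 8:05 PM − 540 min = 11:05 AM.
From 11:05 AM to 3:45 PM is 4 h 40 min.

4 h 40 min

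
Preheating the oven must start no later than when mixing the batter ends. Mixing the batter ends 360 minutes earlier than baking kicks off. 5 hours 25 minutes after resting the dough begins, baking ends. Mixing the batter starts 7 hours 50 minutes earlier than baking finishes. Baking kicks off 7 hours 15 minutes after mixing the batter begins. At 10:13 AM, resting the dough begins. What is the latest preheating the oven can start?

9:03 AM

Baking ends at 10:13 AM + 325 min = 3:38 PM.
Mixing the batter starts at 3:38 PM − 470 min = 7:48 AM.
Baking starts at 7:48 AM + 435 min = 3:03 PM.
Mixing the batter ends at 3:03 PM − 360 min = 9:03 AM.
Preheating the oven is bounded by mixing the batter, so the latest it can start is 9:03 AM.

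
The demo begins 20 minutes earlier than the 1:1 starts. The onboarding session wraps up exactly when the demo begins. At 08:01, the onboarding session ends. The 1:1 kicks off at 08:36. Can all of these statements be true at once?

No

The demo starts at 08:36 − 20 min = 08:16.
So the onboarding session ends at 08:16.
But the onboarding session is also said to end at 08:01 — a 15-minute conflict.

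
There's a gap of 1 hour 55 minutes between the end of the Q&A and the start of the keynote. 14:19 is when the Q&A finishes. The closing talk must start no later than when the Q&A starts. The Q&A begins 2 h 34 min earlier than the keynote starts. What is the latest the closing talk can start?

The keynote starts at 14:19 + 115 min = 16:14.
The Q&A starts at 16:14 − 154 min = 13:40.
The closing talk is bounded by the Q&A, so the latest it can start is 13:40.

13:40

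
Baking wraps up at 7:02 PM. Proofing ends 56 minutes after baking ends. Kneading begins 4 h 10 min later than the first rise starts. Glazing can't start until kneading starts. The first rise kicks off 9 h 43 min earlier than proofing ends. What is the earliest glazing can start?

2:25 PM

Proofing ends at 7:02 PM + 56 min = 7:58 PM.
The first rise starts at 7:58 PM − 583 min = 10:15 AM.
Kneading starts at 10:15 AM + 250 min = 2:25 PM.
Glazing is bounded by kneading, so the earliest it can start is 2:25 PM.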